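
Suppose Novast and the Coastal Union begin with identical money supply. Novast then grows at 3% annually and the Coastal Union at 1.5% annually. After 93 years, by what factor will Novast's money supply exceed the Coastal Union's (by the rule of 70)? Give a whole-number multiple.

roughly 4 times

Only the 1.5-point difference matters.
70/1.5 ≈ 46.67 years per doubling of the ratio; 93 years gives 1.99 doublings, so ≈ 4×.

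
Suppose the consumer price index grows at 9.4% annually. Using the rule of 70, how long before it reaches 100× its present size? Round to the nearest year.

One doubling takes 70/9.4 = 7.45 years.
Reaching 100× takes log₂(100) ≈ 6.64 doublings.
6.64 × 7.45 ≈ 49 years.

49 years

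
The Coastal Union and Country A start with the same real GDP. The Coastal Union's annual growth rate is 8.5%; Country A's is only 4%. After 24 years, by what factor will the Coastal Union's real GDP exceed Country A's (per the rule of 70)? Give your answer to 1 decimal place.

around 2.9 times

Rate gap = 8.5% − 4% = 4.5 points.
The ratio doubles every 70/4.5 ≈ 15.56 years.
24/15.56 ≈ 1.54 doublings → ratio ≈ 2^1.54 ≈ 2.9.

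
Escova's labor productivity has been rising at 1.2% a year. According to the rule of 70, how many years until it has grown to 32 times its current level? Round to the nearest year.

about 292 years

At 1.2% it doubles every 70/1.2 ≈ 58.33 years.
Getting to 32× needs 5 doublings: 5 × 58.33 ≈ 292 years.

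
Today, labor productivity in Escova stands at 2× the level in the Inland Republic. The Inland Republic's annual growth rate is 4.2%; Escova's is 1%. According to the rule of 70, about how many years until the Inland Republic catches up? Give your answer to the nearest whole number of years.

around 22 years

What matters is the difference: 3.2 pp.
Rule of 70 on the gap: the ratio halves every 70/3.2 ≈ 21.88 years.
A 2× gap closes after 1 halving: 1 × 21.88 ≈ 22 years.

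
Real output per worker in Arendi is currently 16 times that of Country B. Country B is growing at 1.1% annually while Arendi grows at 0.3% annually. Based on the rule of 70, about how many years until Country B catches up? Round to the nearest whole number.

around 350 years

Country B gains on Arendi at 1.1% − 0.3% = 0.8 points a year.
At that relative rate the gap halves every 70/0.8 ≈ 87.50 years.
A 16 times gap closes after 4 halvings: 4 × 87.50 ≈ 350 years.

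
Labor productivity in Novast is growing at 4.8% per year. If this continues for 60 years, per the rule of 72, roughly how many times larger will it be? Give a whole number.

At 4.8% one doubling takes ≈ 15.00 years; 60 years is 4 of them, so ×16.

16 times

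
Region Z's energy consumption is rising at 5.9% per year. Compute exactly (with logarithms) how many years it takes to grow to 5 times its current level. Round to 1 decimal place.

t = ln(5) / ln(1 + 0.059) = 1.6094 / 0.057325 ≈ 28.08.

28.1 years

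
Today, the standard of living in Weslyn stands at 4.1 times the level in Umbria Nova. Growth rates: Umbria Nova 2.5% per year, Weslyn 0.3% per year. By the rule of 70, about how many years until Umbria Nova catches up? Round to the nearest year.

Umbria Nova gains on Weslyn at 2.5% − 0.3% = 2.2 points a year.
At that relative rate the gap halves every 70/2.2 ≈ 31.82 years.
A 4.1 times gap takes log₂(4.1) ≈ 2.04 halvings to close: 2.04 × 31.82 ≈ 65 years.

65 years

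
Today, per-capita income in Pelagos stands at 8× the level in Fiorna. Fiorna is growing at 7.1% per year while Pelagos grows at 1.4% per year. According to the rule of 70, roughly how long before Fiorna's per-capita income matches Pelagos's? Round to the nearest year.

The growth-rate gap is 7.1% − 1.4% = 5.7 percentage points.
So the ratio between them halves every 70/5.7 ≈ 12.28 years.
An 8× gap closes after 3 halvings: 3 × 12.28 ≈ 37 years.

approximately 37 years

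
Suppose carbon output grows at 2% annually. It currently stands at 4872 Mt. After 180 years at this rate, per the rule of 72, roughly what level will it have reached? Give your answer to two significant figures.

Doubling time ≈ 72/2 = 36.00 years.
180 years is 180/36.00 ≈ 5.00 doublings, a factor of 2^5.00 ≈ 32.00.
4872 × 32.00 ≈ 160000 Mt.

≈ 160000 Mt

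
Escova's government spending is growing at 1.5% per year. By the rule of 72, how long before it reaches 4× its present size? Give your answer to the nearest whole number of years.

≈ 96 years

Doubling time ≈ 72/1.5 = 48.00 years.
Getting to 4× needs 2 doublings: 2 × 48.00 ≈ 96 years.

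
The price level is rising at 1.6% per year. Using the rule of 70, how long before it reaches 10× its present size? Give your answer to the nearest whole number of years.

Doubling time ≈ 70/1.6 = 43.75 years.
10× is log₂ 10 ≈ 3.32 doublings, so ≈ 3.32 × 43.75 = 145 years.

145 years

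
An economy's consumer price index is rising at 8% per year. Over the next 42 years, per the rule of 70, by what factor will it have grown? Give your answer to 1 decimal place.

Doubles every ≈ 8.75 years (70/8).
42 years is 4.80 doublings; 2^4.80 ≈ 27.9×.

≈ 27.9 times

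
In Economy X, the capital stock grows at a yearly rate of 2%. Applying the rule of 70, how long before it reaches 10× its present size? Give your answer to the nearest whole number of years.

about 116 years

At 2% it doubles every 70/2 ≈ 35.00 years.
Reaching 10× takes log₂(10) ≈ 3.32 doublings.
3.32 × 35.00 ≈ 116 years.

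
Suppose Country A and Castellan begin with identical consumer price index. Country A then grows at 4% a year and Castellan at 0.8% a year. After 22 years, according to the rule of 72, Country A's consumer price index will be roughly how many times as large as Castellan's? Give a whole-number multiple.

roughly 2 times

Only the 3.2-point difference matters.
72/3.2 ≈ 22.50 years per doubling of the ratio; 22 years gives 0.98 doublings, so ≈ 2×.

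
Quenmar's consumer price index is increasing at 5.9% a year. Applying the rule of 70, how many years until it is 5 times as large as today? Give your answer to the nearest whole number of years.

roughly 28 years

One doubling takes 70/5.9 = 11.86 years.
5× is log₂ 5 ≈ 2.32 doublings, so ≈ 2.32 × 11.86 = 28 years.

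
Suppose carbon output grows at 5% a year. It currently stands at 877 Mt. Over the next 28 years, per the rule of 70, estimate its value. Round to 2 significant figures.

about 3500 Mt

It doubles every 70/5 ≈ 14.00 years, so 28 years is 2.00 doublings.
2^2.00 ≈ 4.00; 877 × 4.00 ≈ 3500 Mt.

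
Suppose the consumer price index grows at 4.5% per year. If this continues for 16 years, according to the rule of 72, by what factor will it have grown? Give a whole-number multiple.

Doubling time ≈ 72/4.5 = 16.00 years.
16/16.00 ≈ 1 doubling, so about 2^1 = 2×.

around 2 times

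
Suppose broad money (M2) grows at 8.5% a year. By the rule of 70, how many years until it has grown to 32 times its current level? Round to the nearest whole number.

roughly 41 years

Doubling time ≈ 70/8.5 = 8.24 years.
Getting to 32× needs 5 doublings: 5 × 8.24 ≈ 41 years.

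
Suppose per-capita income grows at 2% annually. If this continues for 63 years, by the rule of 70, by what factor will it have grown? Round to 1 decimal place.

≈ 3.5 times

Doubles every ≈ 35.00 years (70/2).
63 years is 1.80 doublings; 2^1.80 ≈ 3.5×.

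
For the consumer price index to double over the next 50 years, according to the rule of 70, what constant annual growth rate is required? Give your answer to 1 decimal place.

70 / 50 ≈ 1.40, so about 1.4% a year.

roughly 1.4%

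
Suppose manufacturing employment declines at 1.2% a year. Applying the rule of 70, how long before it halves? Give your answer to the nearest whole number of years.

≈ 58 years

Halving time ≈ 70 / 1.2 = 58.33 → 58 years.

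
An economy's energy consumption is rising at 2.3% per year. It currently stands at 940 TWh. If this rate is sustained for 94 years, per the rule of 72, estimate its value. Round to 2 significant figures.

approximately 7500 TWh

Doubling time ≈ 72/2.3 = 31.30 years.
94 years is 94/31.30 ≈ 3.00 doublings, a factor of 2^3.00 ≈ 8.00.
940 × 8.00 ≈ 7500 TWh.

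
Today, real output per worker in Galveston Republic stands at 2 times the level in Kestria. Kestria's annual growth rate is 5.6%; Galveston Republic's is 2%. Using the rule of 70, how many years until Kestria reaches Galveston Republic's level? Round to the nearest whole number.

The growth-rate gap is 5.6% − 2% = 3.6 percentage points.
So the ratio between them halves every 70/3.6 ≈ 19.44 years.
A 2 times gap closes after 1 halving: 1 × 19.44 ≈ 19 years.

roughly 19 years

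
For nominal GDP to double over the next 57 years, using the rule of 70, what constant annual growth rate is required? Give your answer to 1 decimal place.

70 / 57 ≈ 1.23, so about 1.2% a year.

about 1.2%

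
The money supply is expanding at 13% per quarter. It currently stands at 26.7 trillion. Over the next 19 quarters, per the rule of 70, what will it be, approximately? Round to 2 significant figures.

about 310 trillion

It doubles every 70/13 ≈ 5.38 quarters, so 19 quarters is 3.53 doublings.
2^3.53 ≈ 11.55; 26.7 × 11.55 ≈ 310 trillion.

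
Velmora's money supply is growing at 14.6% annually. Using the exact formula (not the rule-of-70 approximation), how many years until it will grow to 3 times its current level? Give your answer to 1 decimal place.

8.1 years

t = ln(3) / ln(1 + 0.146) = 1.0986 / 0.136278 ≈ 8.06.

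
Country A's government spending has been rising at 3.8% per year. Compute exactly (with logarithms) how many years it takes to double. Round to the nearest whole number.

t = ln(2) / ln(1 + 0.038) = 0.6931 / 0.037296 ≈ 18.58.
≈ 19 years.

19 years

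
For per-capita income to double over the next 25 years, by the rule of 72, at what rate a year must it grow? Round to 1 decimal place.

around 2.9%

72 / 25 ≈ 2.88, so about 2.9% a year.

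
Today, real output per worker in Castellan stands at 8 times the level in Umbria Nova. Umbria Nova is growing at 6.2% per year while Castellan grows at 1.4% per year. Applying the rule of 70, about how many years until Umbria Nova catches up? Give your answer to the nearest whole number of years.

What matters is the difference: 4.8 pp.
Rule of 70 on the gap: the ratio halves every 70/4.8 ≈ 14.58 years.
An 8 times gap closes after 3 halvings: 3 × 14.58 ≈ 44 years.

approximately 44 years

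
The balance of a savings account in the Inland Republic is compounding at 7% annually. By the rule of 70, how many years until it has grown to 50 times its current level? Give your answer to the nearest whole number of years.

One doubling takes 70/7 = 10.00 years.
50× is log₂ 50 ≈ 5.64 doublings, so ≈ 5.64 × 10.00 = 56 years.

about 56 years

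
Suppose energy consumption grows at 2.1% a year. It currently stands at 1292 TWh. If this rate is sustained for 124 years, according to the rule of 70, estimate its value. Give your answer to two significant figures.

approximately 17000 TWh

Doubling time ≈ 70/2.1 = 33.33 years.
124 years is 124/33.33 ≈ 3.72 doublings, a factor of 2^3.72 ≈ 13.18.
1292 × 13.18 ≈ 17000 TWh.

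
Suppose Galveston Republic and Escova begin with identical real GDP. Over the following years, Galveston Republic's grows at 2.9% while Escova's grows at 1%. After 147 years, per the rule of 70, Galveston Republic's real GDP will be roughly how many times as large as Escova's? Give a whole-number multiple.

≈ 16 times

Only the 1.9-point difference matters.
70/1.9 ≈ 36.84 years per doubling of the ratio; 147 years gives 3.99 doublings, so ≈ 16×.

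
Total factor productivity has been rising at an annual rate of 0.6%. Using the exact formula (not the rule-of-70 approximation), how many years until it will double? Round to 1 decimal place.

115.9 years

t = ln(2) / ln(1 + 0.006) = 0.6931 / 0.005982 ≈ 115.86.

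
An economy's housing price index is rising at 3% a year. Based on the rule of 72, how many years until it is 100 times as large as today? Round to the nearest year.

Doubling time ≈ 72/3 = 24.00 years.
100× is log₂ 100 ≈ 6.64 doublings, so ≈ 6.64 × 24.00 = 159 years.

roughly 159 years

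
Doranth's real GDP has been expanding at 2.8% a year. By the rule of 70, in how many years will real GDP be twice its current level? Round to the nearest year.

At 2.8%, doubling takes about 70/2.8 = 25.00 years.

around 25 years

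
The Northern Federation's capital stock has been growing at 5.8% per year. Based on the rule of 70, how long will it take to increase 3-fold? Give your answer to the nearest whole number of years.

One doubling takes 70/5.8 = 12.07 years.
3× is log₂ 3 ≈ 1.58 doublings, so ≈ 1.58 × 12.07 = 19 years.

approximately 19 years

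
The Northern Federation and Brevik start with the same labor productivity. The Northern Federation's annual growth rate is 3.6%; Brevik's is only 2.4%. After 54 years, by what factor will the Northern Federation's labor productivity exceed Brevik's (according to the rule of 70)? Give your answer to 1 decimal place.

about 1.9 times

Rate gap = 3.6% − 2.4% = 1.2 points.
The ratio doubles every 70/1.2 ≈ 58.33 years.
54/58.33 ≈ 0.93 doublings → ratio ≈ 2^0.93 ≈ 1.9.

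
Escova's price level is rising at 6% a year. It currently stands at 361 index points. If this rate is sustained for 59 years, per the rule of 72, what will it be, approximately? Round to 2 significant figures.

roughly 11000 index points

It doubles every 72/6 ≈ 12.00 years, so 59 years is 4.92 doublings.
2^4.92 ≈ 30.27; 361 × 30.27 ≈ 11000 index points.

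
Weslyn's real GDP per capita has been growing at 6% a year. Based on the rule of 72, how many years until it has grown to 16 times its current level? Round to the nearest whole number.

around 48 years

One doubling takes 72/6 = 12.00 years.
Getting to 16× needs 4 doublings: 4 × 12.00 ≈ 48 years.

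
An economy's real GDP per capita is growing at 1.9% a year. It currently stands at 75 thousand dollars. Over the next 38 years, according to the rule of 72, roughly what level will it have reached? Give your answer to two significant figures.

It doubles every 72/1.9 ≈ 37.89 years, so 38 years is 1.00 doublings.
2^1.00 ≈ 2.00; 75 × 2.00 ≈ 150 thousand dollars.

approximately 150 thousand dollars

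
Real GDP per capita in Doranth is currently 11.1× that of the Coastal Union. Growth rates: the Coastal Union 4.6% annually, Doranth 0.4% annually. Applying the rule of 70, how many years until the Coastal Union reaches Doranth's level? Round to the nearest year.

≈ 58 years

The growth-rate gap is 4.6% − 0.4% = 4.2 percentage points.
So the ratio between them halves every 70/4.2 ≈ 16.67 years.
An 11.1× gap takes log₂(11.1) ≈ 3.47 halvings to close: 3.47 × 16.67 ≈ 58 years.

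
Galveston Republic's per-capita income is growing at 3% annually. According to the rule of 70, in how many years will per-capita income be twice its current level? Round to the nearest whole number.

70/3 ≈ 23.33, so it doubles roughly every 23 years.

around 23 years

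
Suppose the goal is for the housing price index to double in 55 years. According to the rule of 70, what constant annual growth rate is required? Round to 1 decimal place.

70 / 55 ≈ 1.27, so about 1.3% annually.

approximately 1.3% annually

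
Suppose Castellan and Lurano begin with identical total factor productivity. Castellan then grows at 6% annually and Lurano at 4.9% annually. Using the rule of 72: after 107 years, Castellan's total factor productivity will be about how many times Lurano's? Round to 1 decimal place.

3.1 times

Only the 1.1-point difference matters.
72/1.1 ≈ 65.45 years per doubling of the ratio; 107 years gives 1.63 doublings, so ≈ 3.1×.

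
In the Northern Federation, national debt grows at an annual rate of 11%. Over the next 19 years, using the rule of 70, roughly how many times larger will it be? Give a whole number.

about 8 times

70/11 ≈ 6.36 years per doubling.
19 years fits 3 doublings: 2^3 = 8.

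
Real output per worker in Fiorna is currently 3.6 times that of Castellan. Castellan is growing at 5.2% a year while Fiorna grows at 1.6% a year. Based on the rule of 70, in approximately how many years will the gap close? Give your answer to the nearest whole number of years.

The growth-rate gap is 5.2% − 1.6% = 3.6 percentage points.
So the ratio between them halves every 70/3.6 ≈ 19.44 years.
A 3.6 times gap takes log₂(3.6) ≈ 1.85 halvings to close: 1.85 × 19.44 ≈ 36 years.

roughly 36 years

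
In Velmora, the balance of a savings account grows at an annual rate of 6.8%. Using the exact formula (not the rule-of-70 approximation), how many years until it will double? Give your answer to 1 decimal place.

10.5 years

t = ln(2) / ln(1 + 0.068) = 0.6931 / 0.065788 ≈ 10.54.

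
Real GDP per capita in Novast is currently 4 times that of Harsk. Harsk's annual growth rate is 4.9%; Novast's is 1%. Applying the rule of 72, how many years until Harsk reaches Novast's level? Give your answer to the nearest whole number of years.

What matters is the difference: 3.9 pp.
Rule of 72 on the gap: the ratio halves every 72/3.9 ≈ 18.46 years.
A 4 times gap closes after 2 halvings: 2 × 18.46 ≈ 37 years.

around 37 years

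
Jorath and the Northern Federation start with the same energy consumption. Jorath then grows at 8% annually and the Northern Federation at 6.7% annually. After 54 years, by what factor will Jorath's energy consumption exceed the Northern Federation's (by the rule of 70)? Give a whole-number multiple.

2 times

Rate gap = 8% − 6.7% = 1.3 points.
The ratio doubles every 70/1.3 ≈ 53.85 years.
54/53.85 ≈ 1.00 doublings → ratio ≈ 2^1.00 ≈ 2.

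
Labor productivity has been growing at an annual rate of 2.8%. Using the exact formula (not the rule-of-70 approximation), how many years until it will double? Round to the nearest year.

25 years

t = ln(2) / ln(1 + 0.028) = 0.6931 / 0.027615 ≈ 25.10.
≈ 25 years.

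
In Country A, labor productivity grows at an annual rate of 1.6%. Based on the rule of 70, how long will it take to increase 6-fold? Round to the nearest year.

At 1.6% it doubles every 70/1.6 ≈ 43.75 years.
Reaching 6× takes log₂(6) ≈ 2.58 doublings.
2.58 × 43.75 ≈ 113 years.

≈ 113 years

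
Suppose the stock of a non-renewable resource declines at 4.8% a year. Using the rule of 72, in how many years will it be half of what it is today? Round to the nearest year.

roughly 15 years

Halving time ≈ 72 / 4.8 = 15.00 → 15 years.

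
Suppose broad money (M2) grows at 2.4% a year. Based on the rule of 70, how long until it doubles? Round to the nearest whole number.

approximately 29 years

Doubling time ≈ 70 / 2.4 = 29.17 years.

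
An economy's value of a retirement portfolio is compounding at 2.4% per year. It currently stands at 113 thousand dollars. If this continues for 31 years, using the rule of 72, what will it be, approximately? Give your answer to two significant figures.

roughly 230 thousand dollars

Doubling time ≈ 72/2.4 = 30.00 years.
31 years is 31/30.00 ≈ 1.03 doublings, a factor of 2^1.03 ≈ 2.04.
113 × 2.04 ≈ 230 thousand dollars.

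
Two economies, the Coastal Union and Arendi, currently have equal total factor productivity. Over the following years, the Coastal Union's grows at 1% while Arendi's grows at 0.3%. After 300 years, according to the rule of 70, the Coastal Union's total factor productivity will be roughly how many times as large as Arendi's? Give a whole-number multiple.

about 8 times

Rate gap = 1% − 0.3% = 0.7 points.
The ratio doubles every 70/0.7 ≈ 100.00 years.
300/100.00 ≈ 3.00 doublings → ratio ≈ 2^3.00 ≈ 8.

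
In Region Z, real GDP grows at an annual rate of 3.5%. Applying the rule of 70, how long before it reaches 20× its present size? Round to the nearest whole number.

86 years

One doubling takes 70/3.5 = 20.00 years.
Reaching 20× takes log₂(20) ≈ 4.32 doublings.
4.32 × 20.00 ≈ 86 years.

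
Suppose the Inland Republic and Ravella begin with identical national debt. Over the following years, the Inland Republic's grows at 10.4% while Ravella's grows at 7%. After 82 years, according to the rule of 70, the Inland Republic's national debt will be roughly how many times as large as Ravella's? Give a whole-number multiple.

Rate gap = 10.4% − 7% = 3.4 points.
The ratio doubles every 70/3.4 ≈ 20.59 years.
82/20.59 ≈ 3.98 doublings → ratio ≈ 2^3.98 ≈ 16.

≈ 16 times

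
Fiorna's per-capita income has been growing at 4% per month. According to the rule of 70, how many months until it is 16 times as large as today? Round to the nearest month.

Doubling time ≈ 70/4 = 17.50 months.
16 = 2^4, so 4 doublings → 70 months.

roughly 70 months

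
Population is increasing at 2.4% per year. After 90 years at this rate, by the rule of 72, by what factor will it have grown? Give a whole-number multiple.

roughly 8 times

Doubling time ≈ 72/2.4 = 30.00 years.
90/30.00 ≈ 3 doublings, so about 2^3 = 8×.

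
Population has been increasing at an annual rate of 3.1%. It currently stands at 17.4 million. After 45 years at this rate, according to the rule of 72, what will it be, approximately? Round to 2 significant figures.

≈ 67 million

Doubling time ≈ 72/3.1 = 23.23 years.
45 years is 45/23.23 ≈ 1.94 doublings, a factor of 2^1.94 ≈ 3.84.
17.4 × 3.84 ≈ 67 million.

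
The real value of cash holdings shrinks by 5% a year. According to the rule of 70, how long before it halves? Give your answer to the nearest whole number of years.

Falling at 5%, it halves about every 70/5 = 14.00 years.

about 14 years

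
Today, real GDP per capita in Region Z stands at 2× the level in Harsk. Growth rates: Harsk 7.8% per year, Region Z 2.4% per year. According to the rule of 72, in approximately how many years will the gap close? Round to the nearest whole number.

Harsk gains on Region Z at 7.8% − 2.4% = 5.4 points a year.
At that relative rate the gap halves every 72/5.4 ≈ 13.33 years.
A 2× gap closes after 1 halving: 1 × 13.33 ≈ 13 years.

≈ 13 years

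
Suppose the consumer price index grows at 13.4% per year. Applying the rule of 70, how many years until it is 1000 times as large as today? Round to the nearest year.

At 13.4% it doubles every 70/13.4 ≈ 5.22 years.
1000× is log₂ 1000 ≈ 9.97 doublings, so ≈ 9.97 × 5.22 = 52 years.

roughly 52 years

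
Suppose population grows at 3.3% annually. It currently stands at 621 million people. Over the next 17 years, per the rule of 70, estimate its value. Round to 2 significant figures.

It doubles every 70/3.3 ≈ 21.21 years, so 17 years is 0.80 doublings.
2^0.80 ≈ 1.74; 621 × 1.74 ≈ 1100 million people.

roughly 1100 million people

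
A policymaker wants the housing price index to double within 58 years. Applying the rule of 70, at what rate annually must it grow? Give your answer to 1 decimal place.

1.2%

70 / 58 ≈ 1.21, so about 1.2% annually.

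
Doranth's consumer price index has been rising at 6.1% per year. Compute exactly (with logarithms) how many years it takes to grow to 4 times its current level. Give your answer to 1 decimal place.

23.4 years

t = ln(4) / ln(1 + 0.061) = 1.3863 / 0.059212 ≈ 23.41.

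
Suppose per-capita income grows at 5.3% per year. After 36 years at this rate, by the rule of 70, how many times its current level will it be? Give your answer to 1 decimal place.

Doubles every ≈ 13.21 years (70/5.3).
36 years is 2.73 doublings; 2^2.73 ≈ 6.6×.

approximately 6.6 times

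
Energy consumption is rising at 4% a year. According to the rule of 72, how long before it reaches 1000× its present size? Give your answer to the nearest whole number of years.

One doubling takes 72/4 = 18.00 years.
Reaching 1000× takes log₂(1000) ≈ 9.97 doublings.
9.97 × 18.00 ≈ 179 years.

≈ 179 years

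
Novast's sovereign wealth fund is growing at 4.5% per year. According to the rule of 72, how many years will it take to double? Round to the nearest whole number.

Doubling time ≈ 72 / 4.5 = 16.00 years.

≈ 16 years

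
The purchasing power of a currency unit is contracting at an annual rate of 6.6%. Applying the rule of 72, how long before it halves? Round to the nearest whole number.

The rule works in reverse for decay: 72/6.6 ≈ 10.91 years to halve.

approximately 11 years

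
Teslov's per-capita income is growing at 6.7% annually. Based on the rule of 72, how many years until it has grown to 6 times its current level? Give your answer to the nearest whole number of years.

At 6.7% it doubles every 72/6.7 ≈ 10.75 years.
6× is log₂ 6 ≈ 2.58 doublings, so ≈ 2.58 × 10.75 = 28 years.

≈ 28 years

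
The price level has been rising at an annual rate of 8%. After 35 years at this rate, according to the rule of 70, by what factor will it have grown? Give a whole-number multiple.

At 8% one doubling takes ≈ 8.75 years; 35 years is 4 of them, so ×16.

≈ 16 times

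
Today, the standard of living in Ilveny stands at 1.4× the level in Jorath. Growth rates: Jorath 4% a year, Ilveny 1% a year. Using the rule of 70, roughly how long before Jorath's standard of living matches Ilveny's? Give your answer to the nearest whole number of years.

Jorath gains on Ilveny at 4% − 1% = 3 points a year.
At that relative rate the gap halves every 70/3 ≈ 23.33 years.
A 1.4× gap takes log₂(1.4) ≈ 0.49 halvings to close: 0.49 × 23.33 ≈ 11 years.

11 years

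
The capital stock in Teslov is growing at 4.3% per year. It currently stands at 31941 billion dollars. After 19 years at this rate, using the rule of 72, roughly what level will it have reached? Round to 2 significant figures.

approximately 70000 billion dollars

It doubles every 72/4.3 ≈ 16.74 years, so 19 years is 1.14 doublings.
2^1.14 ≈ 2.20; 31941 × 2.20 ≈ 70000 billion dollars.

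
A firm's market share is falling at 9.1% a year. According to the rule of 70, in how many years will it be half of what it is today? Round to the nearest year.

The rule works in reverse for decay: 70/9.1 ≈ 7.69 years to halve.

≈ 8 years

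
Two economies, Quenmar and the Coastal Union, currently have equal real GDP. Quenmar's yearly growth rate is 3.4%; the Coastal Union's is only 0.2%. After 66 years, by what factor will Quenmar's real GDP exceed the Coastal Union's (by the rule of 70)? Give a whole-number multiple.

around 8 times

Quenmar pulls ahead at 3.2 pp per year, so the ratio doubles every 70/3.2 ≈ 21.88 years.
In 66 years that's 3.02 doublings: 2^3.02 ≈ 8.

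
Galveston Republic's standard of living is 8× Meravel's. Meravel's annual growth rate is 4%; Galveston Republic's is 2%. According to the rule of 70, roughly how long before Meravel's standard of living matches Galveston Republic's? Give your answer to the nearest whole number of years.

approximately 105 years

What matters is the difference: 2 pp.
Rule of 70 on the gap: the ratio halves every 70/2 ≈ 35.00 years.
An 8× gap closes after 3 halvings: 3 × 35.00 ≈ 105 years.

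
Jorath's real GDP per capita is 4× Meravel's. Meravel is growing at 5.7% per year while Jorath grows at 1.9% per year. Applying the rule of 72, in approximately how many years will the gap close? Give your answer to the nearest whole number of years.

Meravel gains on Jorath at 5.7% − 1.9% = 3.8 points a year.
At that relative rate the gap halves every 72/3.8 ≈ 18.95 years.
A 4× gap closes after 2 halvings: 2 × 18.95 ≈ 38 years.

around 38 years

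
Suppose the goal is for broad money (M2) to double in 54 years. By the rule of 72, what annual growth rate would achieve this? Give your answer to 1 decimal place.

≈ 1.3%

72 / 54 ≈ 1.33, so about 1.3% a year.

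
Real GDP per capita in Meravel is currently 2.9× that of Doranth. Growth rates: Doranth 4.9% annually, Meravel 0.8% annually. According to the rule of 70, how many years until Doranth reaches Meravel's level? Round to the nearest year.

The growth-rate gap is 4.9% − 0.8% = 4.1 percentage points.
So the ratio between them halves every 70/4.1 ≈ 17.07 years.
A 2.9× gap takes log₂(2.9) ≈ 1.54 halvings to close: 1.54 × 17.07 ≈ 26 years.

around 26 years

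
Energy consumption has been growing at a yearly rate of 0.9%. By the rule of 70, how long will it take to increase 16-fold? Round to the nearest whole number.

Doubling time ≈ 70/0.9 = 77.78 years.
16 = 2^4, so 4 doublings → 311 years.

around 311 years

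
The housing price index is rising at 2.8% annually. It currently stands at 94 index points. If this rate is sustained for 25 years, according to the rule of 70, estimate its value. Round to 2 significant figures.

≈ 190 index points

Doubling time ≈ 70/2.8 = 25.00 years.
25 years is 25/25.00 ≈ 1.00 doublings, a factor of 2^1.00 ≈ 2.00.
94 × 2.00 ≈ 190 index points.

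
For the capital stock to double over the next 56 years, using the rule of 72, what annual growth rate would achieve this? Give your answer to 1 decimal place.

72 / 56 ≈ 1.29, so about 1.3% a year.

approximately 1.3%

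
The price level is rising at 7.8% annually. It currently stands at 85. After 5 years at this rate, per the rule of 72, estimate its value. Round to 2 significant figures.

roughly 120

Doubling time ≈ 72/7.8 = 9.23 years.
5 years is 5/9.23 ≈ 0.54 doublings, a factor of 2^0.54 ≈ 1.45.
85 × 1.45 ≈ 120.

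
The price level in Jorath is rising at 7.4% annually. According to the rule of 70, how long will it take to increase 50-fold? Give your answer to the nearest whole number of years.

approximately 53 years

One doubling takes 70/7.4 = 9.46 years.
Reaching 50× takes log₂(50) ≈ 5.64 doublings.
5.64 × 9.46 ≈ 53 years.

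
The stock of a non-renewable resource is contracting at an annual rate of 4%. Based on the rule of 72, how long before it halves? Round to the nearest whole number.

18 years

The rule works in reverse for decay: 72/4 ≈ 18.00 years to halve.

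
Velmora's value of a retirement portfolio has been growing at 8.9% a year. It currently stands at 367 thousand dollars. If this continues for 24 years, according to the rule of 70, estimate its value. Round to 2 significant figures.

approximately 3000 thousand dollars

Doubling time ≈ 70/8.9 = 7.87 years.
24 years is 24/7.87 ≈ 3.05 doublings, a factor of 2^3.05 ≈ 8.28.
367 × 8.28 ≈ 3000 thousand dollars.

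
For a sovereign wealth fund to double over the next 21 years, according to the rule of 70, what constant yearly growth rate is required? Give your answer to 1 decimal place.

approximately 3.3%

70 / 21 ≈ 3.33, so about 3.3% per year.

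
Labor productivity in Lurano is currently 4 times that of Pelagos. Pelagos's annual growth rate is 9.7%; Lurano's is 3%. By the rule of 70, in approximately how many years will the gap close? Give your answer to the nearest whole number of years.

Pelagos gains on Lurano at 9.7% − 3% = 6.7 points a year.
At that relative rate the gap halves every 70/6.7 ≈ 10.45 years.
A 4 times gap closes after 2 halvings: 2 × 10.45 ≈ 21 years.

around 21 years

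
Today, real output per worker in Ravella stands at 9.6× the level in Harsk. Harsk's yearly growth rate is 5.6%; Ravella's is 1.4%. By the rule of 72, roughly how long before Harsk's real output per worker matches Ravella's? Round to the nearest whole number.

56 years

Harsk gains on Ravella at 5.6% − 1.4% = 4.2 points a year.
At that relative rate the gap halves every 72/4.2 ≈ 17.14 years.
A 9.6× gap takes log₂(9.6) ≈ 3.26 halvings to close: 3.26 × 17.14 ≈ 56 years.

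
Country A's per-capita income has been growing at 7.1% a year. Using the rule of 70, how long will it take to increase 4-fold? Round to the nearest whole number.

20 years

Doubling time ≈ 70/7.1 = 9.86 years.
4 = 2^2, so 2 doublings → 20 years.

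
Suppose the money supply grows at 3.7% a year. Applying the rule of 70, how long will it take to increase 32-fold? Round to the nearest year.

about 95 years

One doubling takes 70/3.7 = 18.92 years.
Getting to 32× needs 5 doublings: 5 × 18.92 ≈ 95 years.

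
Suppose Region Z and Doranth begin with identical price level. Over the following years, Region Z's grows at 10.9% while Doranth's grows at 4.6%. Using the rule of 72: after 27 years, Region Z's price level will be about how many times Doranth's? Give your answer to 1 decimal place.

5.1 times

Region Z pulls ahead at 6.3 pp per year, so the ratio doubles every 72/6.3 ≈ 11.43 years.
In 27 years that's 2.36 doublings: 2^2.36 ≈ 5.1.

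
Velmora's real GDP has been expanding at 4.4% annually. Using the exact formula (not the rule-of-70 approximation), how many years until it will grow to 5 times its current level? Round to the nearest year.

t = ln(5) / ln(1 + 0.044) = 1.6094 / 0.043059 ≈ 37.38.
≈ 37 years.

37 years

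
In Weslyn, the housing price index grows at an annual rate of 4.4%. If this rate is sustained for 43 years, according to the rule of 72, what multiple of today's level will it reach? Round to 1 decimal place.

Doubles every ≈ 16.36 years (72/4.4).
43 years is 2.63 doublings; 2^2.63 ≈ 6.2×.

about 6.2 times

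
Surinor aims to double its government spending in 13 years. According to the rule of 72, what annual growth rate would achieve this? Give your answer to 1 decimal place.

72 / 13 ≈ 5.54, so about 5.5% annually.

around 5.5%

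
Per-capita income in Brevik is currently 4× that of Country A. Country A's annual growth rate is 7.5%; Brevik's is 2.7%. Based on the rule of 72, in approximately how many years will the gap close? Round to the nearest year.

≈ 30 years

Country A gains on Brevik at 7.5% − 2.7% = 4.8 points a year.
At that relative rate the gap halves every 72/4.8 ≈ 15.00 years.
A 4× gap closes after 2 halvings: 2 × 15.00 ≈ 30 years.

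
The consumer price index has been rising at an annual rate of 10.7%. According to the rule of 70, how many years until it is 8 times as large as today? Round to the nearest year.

At 10.7% it doubles every 70/10.7 ≈ 6.54 years.
Getting to 8× needs 3 doublings: 3 × 6.54 ≈ 20 years.

20 years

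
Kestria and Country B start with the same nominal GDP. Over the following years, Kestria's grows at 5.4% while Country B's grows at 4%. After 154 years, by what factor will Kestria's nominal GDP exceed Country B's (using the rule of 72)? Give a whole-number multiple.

about 8 times

Only the 1.4-point difference matters.
72/1.4 ≈ 51.43 years per doubling of the ratio; 154 years gives 2.99 doublings, so ≈ 8×.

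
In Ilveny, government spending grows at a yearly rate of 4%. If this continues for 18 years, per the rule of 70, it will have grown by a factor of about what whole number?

≈ 2 times

At 4% one doubling takes ≈ 17.50 years; 18 years is 1 of them, so ×2.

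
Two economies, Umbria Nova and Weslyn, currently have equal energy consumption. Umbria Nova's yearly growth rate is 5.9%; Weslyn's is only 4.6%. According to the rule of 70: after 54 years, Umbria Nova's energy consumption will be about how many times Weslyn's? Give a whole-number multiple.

approximately 2 times

Rate gap = 5.9% − 4.6% = 1.3 points.
The ratio doubles every 70/1.3 ≈ 53.85 years.
54/53.85 ≈ 1.00 doublings → ratio ≈ 2^1.00 ≈ 2.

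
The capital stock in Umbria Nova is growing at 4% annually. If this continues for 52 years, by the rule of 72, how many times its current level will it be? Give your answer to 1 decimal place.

7.4 times

Doubling time ≈ 72/4 = 18.00 years.
52 years / 18.00 ≈ 2.89 doublings → factor 2^2.89 ≈ 7.4.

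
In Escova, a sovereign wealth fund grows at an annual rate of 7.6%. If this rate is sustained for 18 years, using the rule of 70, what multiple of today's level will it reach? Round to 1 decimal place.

Doubling time ≈ 70/7.6 = 9.21 years.
18 years / 9.21 ≈ 1.95 doublings → factor 2^1.95 ≈ 3.9.

around 3.9 times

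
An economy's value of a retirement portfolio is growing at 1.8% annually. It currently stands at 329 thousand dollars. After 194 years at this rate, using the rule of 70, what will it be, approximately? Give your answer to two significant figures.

about 10000 thousand dollars

Doubling time ≈ 70/1.8 = 38.89 years.
194 years is 194/38.89 ≈ 4.99 doublings, a factor of 2^4.99 ≈ 31.78.
329 × 31.78 ≈ 10000 thousand dollars.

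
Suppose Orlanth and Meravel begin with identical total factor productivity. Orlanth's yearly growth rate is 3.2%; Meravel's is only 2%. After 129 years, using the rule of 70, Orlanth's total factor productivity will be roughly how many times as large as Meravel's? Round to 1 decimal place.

Rate gap = 3.2% − 2% = 1.2 points.
The ratio doubles every 70/1.2 ≈ 58.33 years.
129/58.33 ≈ 2.21 doublings → ratio ≈ 2^2.21 ≈ 4.6.

roughly 4.6 times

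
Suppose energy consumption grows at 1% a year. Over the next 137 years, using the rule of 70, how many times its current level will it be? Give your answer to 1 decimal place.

3.9 times

Doubles every ≈ 70.00 years (70/1).
137 years is 1.96 doublings; 2^1.96 ≈ 3.9×.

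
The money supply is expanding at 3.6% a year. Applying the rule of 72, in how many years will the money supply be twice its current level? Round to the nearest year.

about 20 years

Doubling time ≈ 72 / 3.6 = 20.00 years.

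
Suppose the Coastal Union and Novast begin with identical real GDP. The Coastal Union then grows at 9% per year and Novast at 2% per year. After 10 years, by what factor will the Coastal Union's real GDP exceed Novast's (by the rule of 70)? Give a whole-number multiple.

Only the 7-point difference matters.
70/7 ≈ 10.00 years per doubling of the ratio; 10 years gives 1.00 doublings, so ≈ 2×.

around 2 times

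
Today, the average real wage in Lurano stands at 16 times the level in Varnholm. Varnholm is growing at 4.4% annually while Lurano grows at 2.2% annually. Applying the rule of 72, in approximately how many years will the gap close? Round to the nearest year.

The growth-rate gap is 4.4% − 2.2% = 2.2 percentage points.
So the ratio between them halves every 72/2.2 ≈ 32.73 years.
A 16 times gap closes after 4 halvings: 4 × 32.73 ≈ 131 years.

approximately 131 years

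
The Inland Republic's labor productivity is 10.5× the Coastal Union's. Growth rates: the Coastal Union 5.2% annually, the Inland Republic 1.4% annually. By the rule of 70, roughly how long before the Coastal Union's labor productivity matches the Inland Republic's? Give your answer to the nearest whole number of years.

What matters is the difference: 3.8 pp.
Rule of 70 on the gap: the ratio halves every 70/3.8 ≈ 18.42 years.
A 10.5× gap takes log₂(10.5) ≈ 3.39 halvings to close: 3.39 × 18.42 ≈ 62 years.

approximately 62 years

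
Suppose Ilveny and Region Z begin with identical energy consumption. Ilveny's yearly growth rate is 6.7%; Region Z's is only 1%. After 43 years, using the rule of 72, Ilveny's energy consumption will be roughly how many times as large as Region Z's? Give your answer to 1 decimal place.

Rate gap = 6.7% − 1% = 5.7 points.
The ratio doubles every 72/5.7 ≈ 12.63 years.
43/12.63 ≈ 3.40 doublings → ratio ≈ 2^3.40 ≈ 10.6.

approximately 10.6 times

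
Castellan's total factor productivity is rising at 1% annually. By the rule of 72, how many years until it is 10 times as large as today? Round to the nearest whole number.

Doubling time ≈ 72/1 = 72.00 years.
10× is log₂ 10 ≈ 3.32 doublings, so ≈ 3.32 × 72.00 = 239 years.

roughly 239 years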